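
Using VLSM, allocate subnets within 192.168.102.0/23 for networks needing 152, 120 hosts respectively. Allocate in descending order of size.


152 hosts -> /24 (254 usable): 192.168.102.0/24
120 hosts -> /25 (126 usable): 192.168.103.0/25
Allocation: 192.168.102.0/24 (152 hosts, 254 usable); 192.168.103.0/25 (120 hosts, 126 usable)


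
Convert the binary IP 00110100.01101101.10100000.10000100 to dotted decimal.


00110100 = 52
01101101 = 109
10100000 = 160
10000100 = 132
IP: 52.109.160.132


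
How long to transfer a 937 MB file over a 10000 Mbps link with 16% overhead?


Effective throughput = 10000 * (1 - 16/100) = 8400 Mbps
File size in Mb = 937 * 8 = 7496 Mb
Time = 7496 / 8400
Time = 0.8924 seconds


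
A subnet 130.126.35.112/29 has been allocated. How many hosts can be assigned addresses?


Host bits = 32 - 29 = 3
Total addresses = 2^3 = 8
Usable = total - 2 (network and broadcast)
Usable hosts: 6


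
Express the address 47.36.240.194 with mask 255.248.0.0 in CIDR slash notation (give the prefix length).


Binary: 11111111.11111000.00000000.00000000
Count leading 1s
Prefix: /13


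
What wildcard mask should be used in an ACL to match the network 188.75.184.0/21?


Subnet mask: 255.255.248.0
Wildcard = 255.255.255.255 - subnet mask
255 - 255 = 0
255 - 255 = 0
255 - 248 = 7
255 - 0 = 255
Wildcard: 0.0.7.255


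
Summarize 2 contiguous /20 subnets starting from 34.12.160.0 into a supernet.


Original prefix: /20
Number of subnets: 2 = 2^1
New prefix = 20 - 1 = 19
Supernet: 34.12.160.0/19


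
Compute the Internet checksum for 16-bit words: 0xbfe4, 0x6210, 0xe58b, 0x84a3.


Sum all words (with carry folding):
+ 0xbfe4 = 0xbfe4
+ 0x6210 = 0x21f5
+ 0xe58b = 0x0781
+ 0x84a3 = 0x8c24
One's complement: ~0x8c24
Checksum = 0x73db


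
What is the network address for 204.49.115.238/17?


IP:   11001100.00110001.01110011.11101110
Mask: 11111111.11111111.10000000.00000000
AND operation:
Net:  11001100.00110001.00000000.00000000
Network: 204.49.0.0/17


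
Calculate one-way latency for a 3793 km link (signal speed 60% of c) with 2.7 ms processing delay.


Speed = 0.6 * 3e5 km/s = 180000 km/s
Propagation delay = 3793 / 180000 = 0.0211 s = 21.0722 ms
Processing delay = 2.7 ms
Total one-way latency = 23.7722 ms


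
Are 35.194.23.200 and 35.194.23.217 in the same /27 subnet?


Mask: 255.255.255.224
35.194.23.200 AND mask = 35.194.23.192
35.194.23.217 AND mask = 35.194.23.192
Yes, same subnet (35.194.23.192)


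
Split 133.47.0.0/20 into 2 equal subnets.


New prefix = 20 + 1 = 21
Each subnet has 2048 addresses
  133.47.0.0/21
  133.47.8.0/21
Subnets: 133.47.0.0/21, 133.47.8.0/21


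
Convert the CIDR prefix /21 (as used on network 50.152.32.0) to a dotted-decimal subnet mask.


/21 means 21 network bits, 11 host bits
Binary: 11111111111111111111100000000000
Mask: 255.255.248.0


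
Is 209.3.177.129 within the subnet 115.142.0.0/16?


Subnet network: 115.142.0.0
Test IP AND mask: 209.3.0.0
No, 209.3.177.129 is not in 115.142.0.0/16


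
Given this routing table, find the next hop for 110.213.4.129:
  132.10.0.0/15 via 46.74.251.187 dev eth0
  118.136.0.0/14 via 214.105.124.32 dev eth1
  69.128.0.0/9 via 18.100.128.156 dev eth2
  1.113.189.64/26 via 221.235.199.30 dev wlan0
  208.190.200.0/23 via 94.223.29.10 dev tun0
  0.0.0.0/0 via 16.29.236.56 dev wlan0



Longest prefix match for 110.213.4.129:
  /15 132.10.0.0: no
  /14 118.136.0.0: no
  /9 69.128.0.0: no
  /26 1.113.189.64: no
  /23 208.190.200.0: no
  /0 0.0.0.0: MATCH
Selected: next-hop 16.29.236.56 via wlan0 (matched /0)


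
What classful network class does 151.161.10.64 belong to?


First octet: 151
Binary: 10010111
10xxxxxx -> Class B (128-191)
Class B, default mask 255.255.0.0 (/16)


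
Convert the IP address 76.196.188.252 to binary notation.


76 = 01001100
196 = 11000100
188 = 10111100
252 = 11111100
Binary: 01001100.11000100.10111100.11111100


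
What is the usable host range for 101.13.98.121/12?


Network: 101.0.0.0
Broadcast: 101.15.255.255
First usable = network + 1
Last usable = broadcast - 1
Range: 101.0.0.1 to 101.15.255.254


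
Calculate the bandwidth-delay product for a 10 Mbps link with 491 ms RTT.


BDP = bandwidth * RTT
= 10 Mbps * 491 ms
= 10 * 1e6 * 491 / 1000 bits
= 4910000 bits
= 613750 bytes
= 599.3652 KB
BDP = 4910000 bits (613750 bytes)


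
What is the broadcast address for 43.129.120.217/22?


Network: 43.129.120.0/22
Host bits = 10
Set all host bits to 1:
Broadcast: 43.129.123.255


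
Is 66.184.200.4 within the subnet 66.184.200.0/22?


Subnet network: 66.184.200.0
Test IP AND mask: 66.184.200.0
Yes, 66.184.200.4 is in 66.184.200.0/22


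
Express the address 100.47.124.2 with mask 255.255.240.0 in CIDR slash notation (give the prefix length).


Binary: 11111111.11111111.11110000.00000000
Count leading 1s
Prefix: /20


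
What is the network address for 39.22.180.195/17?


IP:   00100111.00010110.10110100.11000011
Mask: 11111111.11111111.10000000.00000000
AND operation:
Net:  00100111.00010110.10000000.00000000
Network: 39.22.128.0/17


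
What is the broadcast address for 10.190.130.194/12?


Network: 10.176.0.0/12
Host bits = 20
Set all host bits to 1:
Broadcast: 10.191.255.255


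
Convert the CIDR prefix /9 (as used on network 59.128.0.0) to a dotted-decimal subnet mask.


/9 means 9 network bits, 23 host bits
Binary: 11111111100000000000000000000000
Mask: 255.128.0.0


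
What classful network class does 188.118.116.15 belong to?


First octet: 188
Binary: 10111100
10xxxxxx -> Class B (128-191)
Class B, default mask 255.255.0.0 (/16)


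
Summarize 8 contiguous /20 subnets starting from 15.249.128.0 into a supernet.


Original prefix: /20
Number of subnets: 8 = 2^3
New prefix = 20 - 3 = 17
Supernet: 15.249.128.0/17


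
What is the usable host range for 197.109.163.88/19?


Network: 197.109.160.0
Broadcast: 197.109.191.255
First usable = network + 1
Last usable = broadcast - 1
Range: 197.109.160.1 to 197.109.191.254


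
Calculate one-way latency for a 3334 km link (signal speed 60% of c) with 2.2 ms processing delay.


Speed = 0.6 * 3e5 km/s = 180000 km/s
Propagation delay = 3334 / 180000 = 0.0185 s = 18.5222 ms
Processing delay = 2.2 ms
Total one-way latency = 20.7222 ms


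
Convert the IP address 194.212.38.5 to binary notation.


194 = 11000010
212 = 11010100
38 = 00100110
5 = 00000101
Binary: 11000010.11010100.00100110.00000101


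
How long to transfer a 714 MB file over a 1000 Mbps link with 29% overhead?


Effective throughput = 1000 * (1 - 29/100) = 710 Mbps
File size in Mb = 714 * 8 = 5712 Mb
Time = 5712 / 710
Time = 8.0451 seconds


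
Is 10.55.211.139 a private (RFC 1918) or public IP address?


RFC 1918 private ranges:
  10.0.0.0/8 (10.0.0.0 - 10.255.255.255)
  172.16.0.0/12 (172.16.0.0 - 172.31.255.255)
  192.168.0.0/16 (192.168.0.0 - 192.168.255.255)
Private (in 10.0.0.0/8)


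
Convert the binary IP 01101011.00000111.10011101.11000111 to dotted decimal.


01101011 = 107
00000111 = 7
10011101 = 157
11000111 = 199
IP: 107.7.157.199


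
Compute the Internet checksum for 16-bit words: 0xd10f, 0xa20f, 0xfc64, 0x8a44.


Sum all words (with carry folding):
+ 0xd10f = 0xd10f
+ 0xa20f = 0x731f
+ 0xfc64 = 0x6f84
+ 0x8a44 = 0xf9c8
One's complement: ~0xf9c8
Checksum = 0x0637


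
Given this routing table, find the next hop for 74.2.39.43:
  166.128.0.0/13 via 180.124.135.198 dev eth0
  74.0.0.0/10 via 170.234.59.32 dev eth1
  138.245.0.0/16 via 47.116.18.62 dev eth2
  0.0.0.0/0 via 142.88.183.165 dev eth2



Longest prefix match for 74.2.39.43:
  /13 166.128.0.0: no
  /10 74.0.0.0: MATCH
  /16 138.245.0.0: no
  /0 0.0.0.0: MATCH
Selected: next-hop 170.234.59.32 via eth1 (matched /10)


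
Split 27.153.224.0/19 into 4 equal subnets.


New prefix = 19 + 2 = 21
Each subnet has 2048 addresses
  27.153.224.0/21
  27.153.232.0/21
  27.153.240.0/21
  27.153.248.0/21
Subnets: 27.153.224.0/21, 27.153.232.0/21, 27.153.240.0/21, 27.153.248.0/21


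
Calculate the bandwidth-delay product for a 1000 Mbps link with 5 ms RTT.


BDP = bandwidth * RTT
= 1000 Mbps * 5 ms
= 1000 * 1e6 * 5 / 1000 bits
= 5000000 bits
= 625000 bytes
= 610.3516 KB
BDP = 5000000 bits (625000 bytes)


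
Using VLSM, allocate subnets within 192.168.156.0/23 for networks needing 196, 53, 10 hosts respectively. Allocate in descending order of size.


196 hosts -> /24 (254 usable): 192.168.156.0/24
53 hosts -> /26 (62 usable): 192.168.157.0/26
10 hosts -> /28 (14 usable): 192.168.157.64/28
Allocation: 192.168.156.0/24 (196 hosts, 254 usable); 192.168.157.0/26 (53 hosts, 62 usable); 192.168.157.64/28 (10 hosts, 14 usable)


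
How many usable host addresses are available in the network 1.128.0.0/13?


Host bits = 32 - 13 = 19
Total addresses = 2^19 = 524288
Usable = total - 2 (network and broadcast)
Usable hosts: 524286


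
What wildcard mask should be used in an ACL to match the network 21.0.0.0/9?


Subnet mask: 255.128.0.0
Wildcard = 255.255.255.255 - subnet mask
255 - 255 = 0
255 - 128 = 127
255 - 0 = 255
255 - 0 = 255
Wildcard: 0.127.255.255


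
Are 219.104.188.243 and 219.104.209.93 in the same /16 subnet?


Mask: 255.255.0.0
219.104.188.243 AND mask = 219.104.0.0
219.104.209.93 AND mask = 219.104.0.0
Yes, same subnet (219.104.0.0)


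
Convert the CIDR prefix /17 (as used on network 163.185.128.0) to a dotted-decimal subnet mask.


/17 means 17 network bits, 15 host bits
Binary: 11111111111111111000000000000000
Mask: 255.255.128.0


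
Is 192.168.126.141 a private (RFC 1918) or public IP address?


RFC 1918 private ranges:
  10.0.0.0/8 (10.0.0.0 - 10.255.255.255)
  172.16.0.0/12 (172.16.0.0 - 172.31.255.255)
  192.168.0.0/16 (192.168.0.0 - 192.168.255.255)
Private (in 192.168.0.0/16)


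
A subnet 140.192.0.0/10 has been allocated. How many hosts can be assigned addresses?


Host bits = 32 - 10 = 22
Total addresses = 2^22 = 4194304
Usable = total - 2 (network and broadcast)
Usable hosts: 4194302


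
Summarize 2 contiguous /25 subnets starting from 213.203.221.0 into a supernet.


Original prefix: /25
Number of subnets: 2 = 2^1
New prefix = 25 - 1 = 24
Supernet: 213.203.221.0/24


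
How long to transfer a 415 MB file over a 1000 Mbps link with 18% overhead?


Effective throughput = 1000 * (1 - 18/100) = 820.0 Mbps
File size in Mb = 415 * 8 = 3320 Mb
Time = 3320 / 820.0
Time = 4.0488 seconds


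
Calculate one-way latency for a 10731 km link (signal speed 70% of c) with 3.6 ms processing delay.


Speed = 0.7 * 3e5 km/s = 210000 km/s
Propagation delay = 10731 / 210000 = 0.0511 s = 51.1 ms
Processing delay = 3.6 ms
Total one-way latency = 54.7 ms


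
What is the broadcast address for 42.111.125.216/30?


Network: 42.111.125.216/30
Host bits = 2
Set all host bits to 1:
Broadcast: 42.111.125.219


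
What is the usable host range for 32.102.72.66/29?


Network: 32.102.72.64
Broadcast: 32.102.72.71
First usable = network + 1
Last usable = broadcast - 1
Range: 32.102.72.65 to 32.102.72.70


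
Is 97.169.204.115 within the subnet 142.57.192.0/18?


Subnet network: 142.57.192.0
Test IP AND mask: 97.169.192.0
No, 97.169.204.115 is not in 142.57.192.0/18


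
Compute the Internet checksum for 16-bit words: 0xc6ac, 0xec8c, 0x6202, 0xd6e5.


Sum all words (with carry folding):
+ 0xc6ac = 0xc6ac
+ 0xec8c = 0xb339
+ 0x6202 = 0x153c
+ 0xd6e5 = 0xec21
One's complement: ~0xec21
Checksum = 0x13de


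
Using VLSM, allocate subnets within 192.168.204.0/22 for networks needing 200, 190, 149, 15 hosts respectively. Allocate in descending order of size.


200 hosts -> /24 (254 usable): 192.168.204.0/24
190 hosts -> /24 (254 usable): 192.168.205.0/24
149 hosts -> /24 (254 usable): 192.168.206.0/24
15 hosts -> /27 (30 usable): 192.168.207.0/27
Allocation: 192.168.204.0/24 (200 hosts, 254 usable); 192.168.205.0/24 (190 hosts, 254 usable); 192.168.206.0/24 (149 hosts, 254 usable); 192.168.207.0/27 (15 hosts, 30 usable)


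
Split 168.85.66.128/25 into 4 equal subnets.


New prefix = 25 + 2 = 27
Each subnet has 32 addresses
  168.85.66.128/27
  168.85.66.160/27
  168.85.66.192/27
  168.85.66.224/27
Subnets: 168.85.66.128/27, 168.85.66.160/27, 168.85.66.192/27, 168.85.66.224/27


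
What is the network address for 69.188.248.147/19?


IP:   01000101.10111100.11111000.10010011
Mask: 11111111.11111111.11100000.00000000
AND operation:
Net:  01000101.10111100.11100000.00000000
Network: 69.188.224.0/19


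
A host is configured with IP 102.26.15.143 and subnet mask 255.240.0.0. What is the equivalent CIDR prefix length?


Binary: 11111111.11110000.00000000.00000000
Count leading 1s
Prefix: /12


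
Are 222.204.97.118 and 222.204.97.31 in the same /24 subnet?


Mask: 255.255.255.0
222.204.97.118 AND mask = 222.204.97.0
222.204.97.31 AND mask = 222.204.97.0
Yes, same subnet (222.204.97.0)


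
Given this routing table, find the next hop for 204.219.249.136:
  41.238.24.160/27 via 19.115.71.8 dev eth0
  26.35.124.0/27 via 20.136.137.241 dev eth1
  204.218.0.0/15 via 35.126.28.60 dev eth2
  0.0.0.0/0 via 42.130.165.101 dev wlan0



Longest prefix match for 204.219.249.136:
  /27 41.238.24.160: no
  /27 26.35.124.0: no
  /15 204.218.0.0: MATCH
  /0 0.0.0.0: MATCH
Selected: next-hop 35.126.28.60 via eth2 (matched /15)


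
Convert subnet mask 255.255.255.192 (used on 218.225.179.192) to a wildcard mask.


Subnet mask: 255.255.255.192
Wildcard = 255.255.255.255 - subnet mask
255 - 255 = 0
255 - 255 = 0
255 - 255 = 0
255 - 192 = 63
Wildcard: 0.0.0.63


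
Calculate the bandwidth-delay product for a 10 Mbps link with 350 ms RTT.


BDP = bandwidth * RTT
= 10 Mbps * 350 ms
= 10 * 1e6 * 350 / 1000 bits
= 3500000 bits
= 437500 bytes
= 427.2461 KB
BDP = 3500000 bits (437500 bytes)


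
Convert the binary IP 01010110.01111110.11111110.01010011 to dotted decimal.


01010110 = 86
01111110 = 126
11111110 = 254
01010011 = 83
IP: 86.126.254.83


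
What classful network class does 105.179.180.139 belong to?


First octet: 105
Binary: 01101001
0xxxxxxx -> Class A (1-126)
Class A, default mask 255.0.0.0 (/8)


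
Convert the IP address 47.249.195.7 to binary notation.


47 = 00101111
249 = 11111001
195 = 11000011
7 = 00000111
Binary: 00101111.11111001.11000011.00000111


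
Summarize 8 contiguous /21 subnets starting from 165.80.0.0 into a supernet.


Original prefix: /21
Number of subnets: 8 = 2^3
New prefix = 21 - 3 = 18
Supernet: 165.80.0.0/18


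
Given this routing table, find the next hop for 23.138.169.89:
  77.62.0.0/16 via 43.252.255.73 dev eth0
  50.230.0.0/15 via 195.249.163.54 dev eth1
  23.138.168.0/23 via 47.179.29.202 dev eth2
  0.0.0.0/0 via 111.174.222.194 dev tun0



Longest prefix match for 23.138.169.89:
  /16 77.62.0.0: no
  /15 50.230.0.0: no
  /23 23.138.168.0: MATCH
  /0 0.0.0.0: MATCH
Selected: next-hop 47.179.29.202 via eth2 (matched /23)


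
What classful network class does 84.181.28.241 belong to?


First octet: 84
Binary: 01010100
0xxxxxxx -> Class A (1-126)
Class A, default mask 255.0.0.0 (/8)


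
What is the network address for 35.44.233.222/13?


IP:   00100011.00101100.11101001.11011110
Mask: 11111111.11111000.00000000.00000000
AND operation:
Net:  00100011.00101000.00000000.00000000
Network: 35.40.0.0/13


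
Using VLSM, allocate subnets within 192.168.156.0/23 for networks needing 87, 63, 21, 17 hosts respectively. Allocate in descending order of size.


87 hosts -> /25 (126 usable): 192.168.156.0/25
63 hosts -> /25 (126 usable): 192.168.156.128/25
21 hosts -> /27 (30 usable): 192.168.157.0/27
17 hosts -> /27 (30 usable): 192.168.157.32/27
Allocation: 192.168.156.0/25 (87 hosts, 126 usable); 192.168.156.128/25 (63 hosts, 126 usable); 192.168.157.0/27 (21 hosts, 30 usable); 192.168.157.32/27 (17 hosts, 30 usable)


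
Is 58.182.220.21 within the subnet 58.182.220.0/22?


Subnet network: 58.182.220.0
Test IP AND mask: 58.182.220.0
Yes, 58.182.220.21 is in 58.182.220.0/22


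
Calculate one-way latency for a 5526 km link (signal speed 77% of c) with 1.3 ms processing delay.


Speed = 0.77 * 3e5 km/s = 231000 km/s
Propagation delay = 5526 / 231000 = 0.0239 s = 23.9221 ms
Processing delay = 1.3 ms
Total one-way latency = 25.2221 ms


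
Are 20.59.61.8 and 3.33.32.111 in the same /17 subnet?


Mask: 255.255.128.0
20.59.61.8 AND mask = 20.59.0.0
3.33.32.111 AND mask = 3.33.0.0
No, different subnets (20.59.0.0 vs 3.33.0.0)


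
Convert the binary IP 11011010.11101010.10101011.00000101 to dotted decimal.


11011010 = 218
11101010 = 234
10101011 = 171
00000101 = 5
IP: 218.234.171.5


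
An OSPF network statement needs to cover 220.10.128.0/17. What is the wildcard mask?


Subnet mask: 255.255.128.0
Wildcard = 255.255.255.255 - subnet mask
255 - 255 = 0
255 - 255 = 0
255 - 128 = 127
255 - 0 = 255
Wildcard: 0.0.127.255


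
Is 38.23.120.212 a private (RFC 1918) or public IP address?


RFC 1918 private ranges:
  10.0.0.0/8 (10.0.0.0 - 10.255.255.255)
  172.16.0.0/12 (172.16.0.0 - 172.31.255.255)
  192.168.0.0/16 (192.168.0.0 - 192.168.255.255)
Public (not in any RFC 1918 range)


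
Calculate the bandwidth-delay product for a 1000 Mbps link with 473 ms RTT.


BDP = bandwidth * RTT
= 1000 Mbps * 473 ms
= 1000 * 1e6 * 473 / 1000 bits
= 473000000 bits
= 59125000 bytes
= 57739.2578 KB
BDP = 473000000 bits (59125000 bytes)


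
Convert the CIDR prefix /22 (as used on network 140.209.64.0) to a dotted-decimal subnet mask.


/22 means 22 network bits, 10 host bits
Binary: 11111111111111111111110000000000
Mask: 255.255.252.0


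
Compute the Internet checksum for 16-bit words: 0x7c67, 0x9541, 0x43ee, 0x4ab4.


Sum all words (with carry folding):
+ 0x7c67 = 0x7c67
+ 0x9541 = 0x11a9
+ 0x43ee = 0x5597
+ 0x4ab4 = 0xa04b
One's complement: ~0xa04b
Checksum = 0x5fb4


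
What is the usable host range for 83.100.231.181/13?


Network: 83.96.0.0
Broadcast: 83.103.255.255
First usable = network + 1
Last usable = broadcast - 1
Range: 83.96.0.1 to 83.103.255.254


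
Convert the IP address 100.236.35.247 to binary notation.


100 = 01100100
236 = 11101100
35 = 00100011
247 = 11110111
Binary: 01100100.11101100.00100011.11110111


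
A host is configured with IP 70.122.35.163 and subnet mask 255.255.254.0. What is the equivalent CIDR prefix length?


Binary: 11111111.11111111.11111110.00000000
Count leading 1s
Prefix: /23


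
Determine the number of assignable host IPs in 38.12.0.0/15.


Host bits = 32 - 15 = 17
Total addresses = 2^17 = 131072
Usable = total - 2 (network and broadcast)
Usable hosts: 131070


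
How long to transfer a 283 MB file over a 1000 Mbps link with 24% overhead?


Effective throughput = 1000 * (1 - 24/100) = 760 Mbps
File size in Mb = 283 * 8 = 2264 Mb
Time = 2264 / 760
Time = 2.9789 seconds


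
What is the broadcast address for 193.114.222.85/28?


Network: 193.114.222.80/28
Host bits = 4
Set all host bits to 1:
Broadcast: 193.114.222.95


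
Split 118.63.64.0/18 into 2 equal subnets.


New prefix = 18 + 1 = 19
Each subnet has 8192 addresses
  118.63.64.0/19
  118.63.96.0/19
Subnets: 118.63.64.0/19, 118.63.96.0/19


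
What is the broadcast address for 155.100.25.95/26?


Network: 155.100.25.64/26
Host bits = 6
Set all host bits to 1:
Broadcast: 155.100.25.127


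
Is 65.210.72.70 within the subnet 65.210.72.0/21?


Subnet network: 65.210.72.0
Test IP AND mask: 65.210.72.0
Yes, 65.210.72.70 is in 65.210.72.0/21


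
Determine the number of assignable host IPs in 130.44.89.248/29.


Host bits = 32 - 29 = 3
Total addresses = 2^3 = 8
Usable = total - 2 (network and broadcast)
Usable hosts: 6


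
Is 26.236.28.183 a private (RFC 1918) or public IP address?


RFC 1918 private ranges:
  10.0.0.0/8 (10.0.0.0 - 10.255.255.255)
  172.16.0.0/12 (172.16.0.0 - 172.31.255.255)
  192.168.0.0/16 (192.168.0.0 - 192.168.255.255)
Public (not in any RFC 1918 range)


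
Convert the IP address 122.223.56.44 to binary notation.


122 = 01111010
223 = 11011111
56 = 00111000
44 = 00101100
Binary: 01111010.11011111.00111000.00101100


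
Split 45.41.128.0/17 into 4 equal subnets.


New prefix = 17 + 2 = 19
Each subnet has 8192 addresses
  45.41.128.0/19
  45.41.160.0/19
  45.41.192.0/19
  45.41.224.0/19
Subnets: 45.41.128.0/19, 45.41.160.0/19, 45.41.192.0/19, 45.41.224.0/19


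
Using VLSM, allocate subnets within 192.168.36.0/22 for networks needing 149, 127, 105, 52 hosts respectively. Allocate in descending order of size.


149 hosts -> /24 (254 usable): 192.168.36.0/24
127 hosts -> /24 (254 usable): 192.168.37.0/24
105 hosts -> /25 (126 usable): 192.168.38.0/25
52 hosts -> /26 (62 usable): 192.168.38.128/26
Allocation: 192.168.36.0/24 (149 hosts, 254 usable); 192.168.37.0/24 (127 hosts, 254 usable); 192.168.38.0/25 (105 hosts, 126 usable); 192.168.38.128/26 (52 hosts, 62 usable)


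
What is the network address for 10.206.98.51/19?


IP:   00001010.11001110.01100010.00110011
Mask: 11111111.11111111.11100000.00000000
AND operation:
Net:  00001010.11001110.01100000.00000000
Network: 10.206.96.0/19


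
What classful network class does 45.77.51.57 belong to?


First octet: 45
Binary: 00101101
0xxxxxxx -> Class A (1-126)
Class A, default mask 255.0.0.0 (/8)


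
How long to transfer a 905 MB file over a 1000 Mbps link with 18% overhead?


Effective throughput = 1000 * (1 - 18/100) = 820.0 Mbps
File size in Mb = 905 * 8 = 7240 Mb
Time = 7240 / 820.0
Time = 8.8293 seconds


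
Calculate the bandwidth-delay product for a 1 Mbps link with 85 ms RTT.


BDP = bandwidth * RTT
= 1 Mbps * 85 ms
= 1 * 1e6 * 85 / 1000 bits
= 85000 bits
= 10625 bytes
= 10.376 KB
BDP = 85000 bits (10625 bytes)


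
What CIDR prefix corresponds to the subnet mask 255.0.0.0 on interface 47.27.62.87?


Binary: 11111111.00000000.00000000.00000000
Count leading 1s
Prefix: /8


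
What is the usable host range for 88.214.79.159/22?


Network: 88.214.76.0
Broadcast: 88.214.79.255
First usable = network + 1
Last usable = broadcast - 1
Range: 88.214.76.1 to 88.214.79.254


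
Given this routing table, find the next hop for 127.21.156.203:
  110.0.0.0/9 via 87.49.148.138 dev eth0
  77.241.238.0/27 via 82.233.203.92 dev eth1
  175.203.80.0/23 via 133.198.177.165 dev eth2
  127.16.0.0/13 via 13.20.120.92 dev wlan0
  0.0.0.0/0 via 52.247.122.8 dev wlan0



Longest prefix match for 127.21.156.203:
  /9 110.0.0.0: no
  /27 77.241.238.0: no
  /23 175.203.80.0: no
  /13 127.16.0.0: MATCH
  /0 0.0.0.0: MATCH
Selected: next-hop 13.20.120.92 via wlan0 (matched /13)


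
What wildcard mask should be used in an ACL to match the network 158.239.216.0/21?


Subnet mask: 255.255.248.0
Wildcard = 255.255.255.255 - subnet mask
255 - 255 = 0
255 - 255 = 0
255 - 248 = 7
255 - 0 = 255
Wildcard: 0.0.7.255


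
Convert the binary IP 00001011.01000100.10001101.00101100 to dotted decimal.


00001011 = 11
01000100 = 68
10001101 = 141
00101100 = 44
IP: 11.68.141.44


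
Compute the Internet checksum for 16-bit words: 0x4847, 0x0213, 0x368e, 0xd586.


Sum all words (with carry folding):
+ 0x4847 = 0x4847
+ 0x0213 = 0x4a5a
+ 0x368e = 0x80e8
+ 0xd586 = 0x566f
One's complement: ~0x566f
Checksum = 0xa990


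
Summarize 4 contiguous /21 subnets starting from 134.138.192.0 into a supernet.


Original prefix: /21
Number of subnets: 4 = 2^2
New prefix = 21 - 2 = 19
Supernet: 134.138.192.0/19


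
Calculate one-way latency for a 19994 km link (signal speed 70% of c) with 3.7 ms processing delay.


Speed = 0.7 * 3e5 km/s = 210000 km/s
Propagation delay = 19994 / 210000 = 0.0952 s = 95.2095 ms
Processing delay = 3.7 ms
Total one-way latency = 98.9095 ms


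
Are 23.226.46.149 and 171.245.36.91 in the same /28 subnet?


Mask: 255.255.255.240
23.226.46.149 AND mask = 23.226.46.144
171.245.36.91 AND mask = 171.245.36.80
No, different subnets (23.226.46.144 vs 171.245.36.80)


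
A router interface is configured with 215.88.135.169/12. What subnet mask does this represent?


/12 means 12 network bits, 20 host bits
Binary: 11111111111100000000000000000000
Mask: 255.240.0.0


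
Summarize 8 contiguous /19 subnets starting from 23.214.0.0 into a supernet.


Original prefix: /19
Number of subnets: 8 = 2^3
New prefix = 19 - 3 = 16
Supernet: 23.214.0.0/16


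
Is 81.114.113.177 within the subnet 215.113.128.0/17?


Subnet network: 215.113.128.0
Test IP AND mask: 81.114.0.0
No, 81.114.113.177 is not in 215.113.128.0/17


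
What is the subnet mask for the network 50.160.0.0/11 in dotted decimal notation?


/11 means 11 network bits, 21 host bits
Binary: 11111111111000000000000000000000
Mask: 255.224.0.0


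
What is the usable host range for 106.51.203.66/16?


Network: 106.51.0.0
Broadcast: 106.51.255.255
First usable = network + 1
Last usable = broadcast - 1
Range: 106.51.0.1 to 106.51.255.254


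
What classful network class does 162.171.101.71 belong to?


First octet: 162
Binary: 10100010
10xxxxxx -> Class B (128-191)
Class B, default mask 255.255.0.0 (/16)


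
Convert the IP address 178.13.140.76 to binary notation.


178 = 10110010
13 = 00001101
140 = 10001100
76 = 01001100
Binary: 10110010.00001101.10001100.01001100


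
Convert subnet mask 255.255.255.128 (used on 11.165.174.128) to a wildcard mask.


Subnet mask: 255.255.255.128
Wildcard = 255.255.255.255 - subnet mask
255 - 255 = 0
255 - 255 = 0
255 - 255 = 0
255 - 128 = 127
Wildcard: 0.0.0.127


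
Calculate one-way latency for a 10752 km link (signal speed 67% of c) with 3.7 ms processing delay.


Speed = 0.67 * 3e5 km/s = 201000 km/s
Propagation delay = 10752 / 201000 = 0.0535 s = 53.4925 ms
Processing delay = 3.7 ms
Total one-way latency = 57.1925 ms


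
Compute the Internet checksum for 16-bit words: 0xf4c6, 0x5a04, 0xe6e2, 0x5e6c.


Sum all words (with carry folding):
+ 0xf4c6 = 0xf4c6
+ 0x5a04 = 0x4ecb
+ 0xe6e2 = 0x35ae
+ 0x5e6c = 0x941a
One's complement: ~0x941a
Checksum = 0x6be5


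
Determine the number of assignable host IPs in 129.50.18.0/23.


Host bits = 32 - 23 = 9
Total addresses = 2^9 = 512
Usable = total - 2 (network and broadcast)
Usable hosts: 510


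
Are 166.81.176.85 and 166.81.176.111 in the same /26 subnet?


Mask: 255.255.255.192
166.81.176.85 AND mask = 166.81.176.64
166.81.176.111 AND mask = 166.81.176.64
Yes, same subnet (166.81.176.64)


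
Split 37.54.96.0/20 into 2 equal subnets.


New prefix = 20 + 1 = 21
Each subnet has 2048 addresses
  37.54.96.0/21
  37.54.104.0/21
Subnets: 37.54.96.0/21, 37.54.104.0/21


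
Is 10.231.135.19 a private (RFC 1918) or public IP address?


RFC 1918 private ranges:
  10.0.0.0/8 (10.0.0.0 - 10.255.255.255)
  172.16.0.0/12 (172.16.0.0 - 172.31.255.255)
  192.168.0.0/16 (192.168.0.0 - 192.168.255.255)
Private (in 10.0.0.0/8)


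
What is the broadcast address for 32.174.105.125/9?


Network: 32.128.0.0/9
Host bits = 23
Set all host bits to 1:
Broadcast: 32.255.255.255


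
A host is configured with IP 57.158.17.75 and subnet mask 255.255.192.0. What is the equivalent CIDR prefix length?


Binary: 11111111.11111111.11000000.00000000
Count leading 1s
Prefix: /18


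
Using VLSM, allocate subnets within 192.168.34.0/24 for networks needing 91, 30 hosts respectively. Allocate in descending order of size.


91 hosts -> /25 (126 usable): 192.168.34.0/25
30 hosts -> /27 (30 usable): 192.168.34.128/27
Allocation: 192.168.34.0/25 (91 hosts, 126 usable); 192.168.34.128/27 (30 hosts, 30 usable)


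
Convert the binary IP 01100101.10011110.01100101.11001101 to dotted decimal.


01100101 = 101
10011110 = 158
01100101 = 101
11001101 = 205
IP: 101.158.101.205


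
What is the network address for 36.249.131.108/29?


IP:   00100100.11111001.10000011.01101100
Mask: 11111111.11111111.11111111.11111000
AND operation:
Net:  00100100.11111001.10000011.01101000
Network: 36.249.131.104/29


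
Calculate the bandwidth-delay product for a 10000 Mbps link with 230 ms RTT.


BDP = bandwidth * RTT
= 10000 Mbps * 230 ms
= 10000 * 1e6 * 230 / 1000 bits
= 2300000000 bits
= 287500000 bytes
= 280761.7188 KB
BDP = 2300000000 bits (287500000 bytes)


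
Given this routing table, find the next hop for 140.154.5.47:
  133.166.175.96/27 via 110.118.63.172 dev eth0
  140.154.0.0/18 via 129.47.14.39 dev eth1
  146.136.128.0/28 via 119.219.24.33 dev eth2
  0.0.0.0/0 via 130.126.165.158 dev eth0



Longest prefix match for 140.154.5.47:
  /27 133.166.175.96: no
  /18 140.154.0.0: MATCH
  /28 146.136.128.0: no
  /0 0.0.0.0: MATCH
Selected: next-hop 129.47.14.39 via eth1 (matched /18)


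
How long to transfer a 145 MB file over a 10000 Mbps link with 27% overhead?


Effective throughput = 10000 * (1 - 27/100) = 7300 Mbps
File size in Mb = 145 * 8 = 1160 Mb
Time = 1160 / 7300
Time = 0.1589 seconds


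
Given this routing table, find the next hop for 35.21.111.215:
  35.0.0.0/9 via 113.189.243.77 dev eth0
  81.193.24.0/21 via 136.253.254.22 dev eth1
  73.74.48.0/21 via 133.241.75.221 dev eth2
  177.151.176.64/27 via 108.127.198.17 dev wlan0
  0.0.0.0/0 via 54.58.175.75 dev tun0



Longest prefix match for 35.21.111.215:
  /9 35.0.0.0: MATCH
  /21 81.193.24.0: no
  /21 73.74.48.0: no
  /27 177.151.176.64: no
  /0 0.0.0.0: MATCH
Selected: next-hop 113.189.243.77 via eth0 (matched /9)


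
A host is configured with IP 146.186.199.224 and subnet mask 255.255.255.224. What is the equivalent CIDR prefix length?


Binary: 11111111.11111111.11111111.11100000
Count leading 1s
Prefix: /27


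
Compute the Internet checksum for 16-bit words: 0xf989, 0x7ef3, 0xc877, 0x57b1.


Sum all words (with carry folding):
+ 0xf989 = 0xf989
+ 0x7ef3 = 0x787d
+ 0xc877 = 0x40f5
+ 0x57b1 = 0x98a6
One's complement: ~0x98a6
Checksum = 0x6759


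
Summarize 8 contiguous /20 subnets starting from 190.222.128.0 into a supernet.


Original prefix: /20
Number of subnets: 8 = 2^3
New prefix = 20 - 3 = 17
Supernet: 190.222.128.0/17


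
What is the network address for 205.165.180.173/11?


IP:   11001101.10100101.10110100.10101101
Mask: 11111111.11100000.00000000.00000000
AND operation:
Net:  11001101.10100000.00000000.00000000
Network: 205.160.0.0/11


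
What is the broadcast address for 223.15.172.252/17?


Network: 223.15.128.0/17
Host bits = 15
Set all host bits to 1:
Broadcast: 223.15.255.255


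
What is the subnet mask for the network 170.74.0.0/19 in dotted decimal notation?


/19 means 19 network bits, 13 host bits
Binary: 11111111111111111110000000000000
Mask: 255.255.224.0


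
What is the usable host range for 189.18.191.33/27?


Network: 189.18.191.32
Broadcast: 189.18.191.63
First usable = network + 1
Last usable = broadcast - 1
Range: 189.18.191.33 to 189.18.191.62


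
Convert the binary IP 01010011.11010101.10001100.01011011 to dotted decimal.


01010011 = 83
11010101 = 213
10001100 = 140
01011011 = 91
IP: 83.213.140.91


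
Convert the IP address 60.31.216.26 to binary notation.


60 = 00111100
31 = 00011111
216 = 11011000
26 = 00011010
Binary: 00111100.00011111.11011000.00011010


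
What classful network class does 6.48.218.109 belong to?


First octet: 6
Binary: 00000110
0xxxxxxx -> Class A (1-126)
Class A, default mask 255.0.0.0 (/8)


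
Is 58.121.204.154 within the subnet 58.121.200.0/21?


Subnet network: 58.121.200.0
Test IP AND mask: 58.121.200.0
Yes, 58.121.204.154 is in 58.121.200.0/21


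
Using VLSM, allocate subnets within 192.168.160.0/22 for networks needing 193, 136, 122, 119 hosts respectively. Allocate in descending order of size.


193 hosts -> /24 (254 usable): 192.168.160.0/24
136 hosts -> /24 (254 usable): 192.168.161.0/24
122 hosts -> /25 (126 usable): 192.168.162.0/25
119 hosts -> /25 (126 usable): 192.168.162.128/25
Allocation: 192.168.160.0/24 (193 hosts, 254 usable); 192.168.161.0/24 (136 hosts, 254 usable); 192.168.162.0/25 (122 hosts, 126 usable); 192.168.162.128/25 (119 hosts, 126 usable)


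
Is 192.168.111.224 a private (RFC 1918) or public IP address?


RFC 1918 private ranges:
  10.0.0.0/8 (10.0.0.0 - 10.255.255.255)
  172.16.0.0/12 (172.16.0.0 - 172.31.255.255)
  192.168.0.0/16 (192.168.0.0 - 192.168.255.255)
Private (in 192.168.0.0/16)


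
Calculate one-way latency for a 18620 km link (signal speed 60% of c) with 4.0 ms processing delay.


Speed = 0.6 * 3e5 km/s = 180000 km/s
Propagation delay = 18620 / 180000 = 0.1034 s = 103.4444 ms
Processing delay = 4.0 ms
Total one-way latency = 107.4444 ms


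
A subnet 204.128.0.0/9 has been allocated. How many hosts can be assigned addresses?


Host bits = 32 - 9 = 23
Total addresses = 2^23 = 8388608
Usable = total - 2 (network and broadcast)
Usable hosts: 8388606


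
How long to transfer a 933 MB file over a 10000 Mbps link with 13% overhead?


Effective throughput = 10000 * (1 - 13/100) = 8700 Mbps
File size in Mb = 933 * 8 = 7464 Mb
Time = 7464 / 8700
Time = 0.8579 seconds


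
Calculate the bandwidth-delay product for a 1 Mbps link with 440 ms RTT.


BDP = bandwidth * RTT
= 1 Mbps * 440 ms
= 1 * 1e6 * 440 / 1000 bits
= 440000 bits
= 55000 bytes
= 53.7109 KB
BDP = 440000 bits (55000 bytes)


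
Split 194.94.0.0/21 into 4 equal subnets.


New prefix = 21 + 2 = 23
Each subnet has 512 addresses
  194.94.0.0/23
  194.94.2.0/23
  194.94.4.0/23
  194.94.6.0/23
Subnets: 194.94.0.0/23, 194.94.2.0/23, 194.94.4.0/23, 194.94.6.0/23


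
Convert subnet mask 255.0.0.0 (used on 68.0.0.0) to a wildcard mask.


Subnet mask: 255.0.0.0
Wildcard = 255.255.255.255 - subnet mask
255 - 255 = 0
255 - 0 = 255
255 - 0 = 255
255 - 0 = 255
Wildcard: 0.255.255.255


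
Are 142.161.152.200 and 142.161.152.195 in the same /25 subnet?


Mask: 255.255.255.128
142.161.152.200 AND mask = 142.161.152.128
142.161.152.195 AND mask = 142.161.152.128
Yes, same subnet (142.161.152.128)


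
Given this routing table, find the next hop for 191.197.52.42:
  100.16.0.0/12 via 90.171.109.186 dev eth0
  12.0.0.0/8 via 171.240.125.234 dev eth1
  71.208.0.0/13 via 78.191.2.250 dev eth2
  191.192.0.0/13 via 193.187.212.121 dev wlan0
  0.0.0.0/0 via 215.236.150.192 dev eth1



Longest prefix match for 191.197.52.42:
  /12 100.16.0.0: no
  /8 12.0.0.0: no
  /13 71.208.0.0: no
  /13 191.192.0.0: MATCH
  /0 0.0.0.0: MATCH
Selected: next-hop 193.187.212.121 via wlan0 (matched /13)


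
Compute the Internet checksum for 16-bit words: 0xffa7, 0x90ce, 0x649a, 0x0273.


Sum all words (with carry folding):
+ 0xffa7 = 0xffa7
+ 0x90ce = 0x9076
+ 0x649a = 0xf510
+ 0x0273 = 0xf783
One's complement: ~0xf783
Checksum = 0x087c


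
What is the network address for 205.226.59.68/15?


IP:   11001101.11100010.00111011.01000100
Mask: 11111111.11111110.00000000.00000000
AND operation:
Net:  11001101.11100010.00000000.00000000
Network: 205.226.0.0/15


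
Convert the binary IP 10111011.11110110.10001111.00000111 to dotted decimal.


10111011 = 187
11110110 = 246
10001111 = 143
00000111 = 7
IP: 187.246.143.7


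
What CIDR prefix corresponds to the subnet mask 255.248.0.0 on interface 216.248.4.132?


Binary: 11111111.11111000.00000000.00000000
Count leading 1s
Prefix: /13


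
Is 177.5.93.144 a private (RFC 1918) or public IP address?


RFC 1918 private ranges:
  10.0.0.0/8 (10.0.0.0 - 10.255.255.255)
  172.16.0.0/12 (172.16.0.0 - 172.31.255.255)
  192.168.0.0/16 (192.168.0.0 - 192.168.255.255)
Public (not in any RFC 1918 range)


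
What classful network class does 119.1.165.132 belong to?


First octet: 119
Binary: 01110111
0xxxxxxx -> Class A (1-126)
Class A, default mask 255.0.0.0 (/8)


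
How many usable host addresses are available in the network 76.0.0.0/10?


Host bits = 32 - 10 = 22
Total addresses = 2^22 = 4194304
Usable = total - 2 (network and broadcast)
Usable hosts: 4194302


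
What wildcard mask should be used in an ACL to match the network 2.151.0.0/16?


Subnet mask: 255.255.0.0
Wildcard = 255.255.255.255 - subnet mask
255 - 255 = 0
255 - 255 = 0
255 - 0 = 255
255 - 0 = 255
Wildcard: 0.0.255.255


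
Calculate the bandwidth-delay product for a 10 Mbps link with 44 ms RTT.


BDP = bandwidth * RTT
= 10 Mbps * 44 ms
= 10 * 1e6 * 44 / 1000 bits
= 440000 bits
= 55000 bytes
= 53.7109 KB
BDP = 440000 bits (55000 bytes)


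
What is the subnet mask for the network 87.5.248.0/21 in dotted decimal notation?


/21 means 21 network bits, 11 host bits
Binary: 11111111111111111111100000000000
Mask: 255.255.248.0


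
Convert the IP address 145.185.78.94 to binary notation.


145 = 10010001
185 = 10111001
78 = 01001110
94 = 01011110
Binary: 10010001.10111001.01001110.01011110


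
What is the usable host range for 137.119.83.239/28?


Network: 137.119.83.224
Broadcast: 137.119.83.239
First usable = network + 1
Last usable = broadcast - 1
Range: 137.119.83.225 to 137.119.83.238


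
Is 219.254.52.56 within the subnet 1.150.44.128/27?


Subnet network: 1.150.44.128
Test IP AND mask: 219.254.52.32
No, 219.254.52.56 is not in 1.150.44.128/27


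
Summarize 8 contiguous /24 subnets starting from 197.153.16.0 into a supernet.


Original prefix: /24
Number of subnets: 8 = 2^3
New prefix = 24 - 3 = 21
Supernet: 197.153.16.0/21


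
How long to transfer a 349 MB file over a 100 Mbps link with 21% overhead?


Effective throughput = 100 * (1 - 21/100) = 79 Mbps
File size in Mb = 349 * 8 = 2792 Mb
Time = 2792 / 79
Time = 35.3418 seconds


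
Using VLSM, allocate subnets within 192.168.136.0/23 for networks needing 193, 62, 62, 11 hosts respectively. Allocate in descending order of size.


193 hosts -> /24 (254 usable): 192.168.136.0/24
62 hosts -> /26 (62 usable): 192.168.137.0/26
62 hosts -> /26 (62 usable): 192.168.137.64/26
11 hosts -> /28 (14 usable): 192.168.137.128/28
Allocation: 192.168.136.0/24 (193 hosts, 254 usable); 192.168.137.0/26 (62 hosts, 62 usable); 192.168.137.64/26 (62 hosts, 62 usable); 192.168.137.128/28 (11 hosts, 14 usable)


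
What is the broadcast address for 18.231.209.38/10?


Network: 18.192.0.0/10
Host bits = 22
Set all host bits to 1:
Broadcast: 18.255.255.255


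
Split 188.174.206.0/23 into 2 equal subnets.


New prefix = 23 + 1 = 24
Each subnet has 256 addresses
  188.174.206.0/24
  188.174.207.0/24
Subnets: 188.174.206.0/24, 188.174.207.0/24


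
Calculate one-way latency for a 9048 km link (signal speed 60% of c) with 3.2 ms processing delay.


Speed = 0.6 * 3e5 km/s = 180000 km/s
Propagation delay = 9048 / 180000 = 0.0503 s = 50.2667 ms
Processing delay = 3.2 ms
Total one-way latency = 53.4667 ms


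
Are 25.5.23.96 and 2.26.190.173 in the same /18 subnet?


Mask: 255.255.192.0
25.5.23.96 AND mask = 25.5.0.0
2.26.190.173 AND mask = 2.26.128.0
No, different subnets (25.5.0.0 vs 2.26.128.0)


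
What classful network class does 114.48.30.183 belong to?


First octet: 114
Binary: 01110010
0xxxxxxx -> Class A (1-126)
Class A, default mask 255.0.0.0 (/8)


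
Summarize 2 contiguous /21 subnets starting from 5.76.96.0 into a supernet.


Original prefix: /21
Number of subnets: 2 = 2^1
New prefix = 21 - 1 = 20
Supernet: 5.76.96.0/20


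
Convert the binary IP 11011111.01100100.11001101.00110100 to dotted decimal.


11011111 = 223
01100100 = 100
11001101 = 205
00110100 = 52
IP: 223.100.205.52


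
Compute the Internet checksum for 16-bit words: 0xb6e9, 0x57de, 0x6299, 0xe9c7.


Sum all words (with carry folding):
+ 0xb6e9 = 0xb6e9
+ 0x57de = 0x0ec8
+ 0x6299 = 0x7161
+ 0xe9c7 = 0x5b29
One's complement: ~0x5b29
Checksum = 0xa4d6


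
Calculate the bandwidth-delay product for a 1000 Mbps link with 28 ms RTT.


BDP = bandwidth * RTT
= 1000 Mbps * 28 ms
= 1000 * 1e6 * 28 / 1000 bits
= 28000000 bits
= 3500000 bytes
= 3417.9688 KB
BDP = 28000000 bits (3500000 bytes)
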